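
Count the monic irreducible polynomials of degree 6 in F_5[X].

2580

By the necklace-counting formula, N_5(6) = (1/6) Σ_{d|6} μ(6/d)·5^d.
Divisors of 6: 1, 2, 3, 6; μ(6/d) for each: 1, -1, -1, 1.
Σ = 5^1 − 5^2 − 5^3 + 5^6 = 15480.
N = 15480/6 = 2580.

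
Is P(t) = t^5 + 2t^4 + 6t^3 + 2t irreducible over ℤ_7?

No

Check for roots in ℤ_7: P(0) = 0 → root; P(1) = 4; P(2) = 4; P(3) = 6; P(4) = 3; P(5) = 4; P(6) = 0 → root.
P(0) = 0, so (t) divides P(t); P is reducible.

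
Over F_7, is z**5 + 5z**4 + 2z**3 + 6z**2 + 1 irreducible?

Yes

Write g(z) = z**5 + 5z**4 + 2z**3 + 6z**2 + 1.
Check for roots in F_7: g(0) = 1; g(1) = 1; g(2) = 6; g(3) = 1; g(4) = 2; g(5) = 1; g(6) = 2.
No roots, so no linear factors.
Degree-2 irreducible divisors: test the 21 monic irreducibles of degree 2 over GF(7).
None of them divide g (all give nonzero remainder).
No irreducible factor of degree ≤ 2 exists, so g is irreducible over GF(7).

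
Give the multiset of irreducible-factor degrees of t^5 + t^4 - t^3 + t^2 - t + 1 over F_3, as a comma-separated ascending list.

2, 3

Write f(t) = t^5 + t^4 - t^3 + t^2 - t + 1.
Roots in F_3: f(0) = 1; f(1) = 2; f(2) = 1.
Complete factorization: f(t) = (t^2 - t - 1)·(t^3 - t^2 - t - 1).
Factor degrees with multiplicity: 2 + 3 = 5.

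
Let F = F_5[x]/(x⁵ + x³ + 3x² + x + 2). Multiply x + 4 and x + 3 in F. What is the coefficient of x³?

0

Multiply in F_5[x]: (x + 4)·(x + 3) = x² + 2x + 2.
Reduced: x² + 2x + 2.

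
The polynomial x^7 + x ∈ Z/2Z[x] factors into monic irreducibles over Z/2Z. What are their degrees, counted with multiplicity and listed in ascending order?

Write h(x) = x^7 + x.
Roots in Z/2Z: h(0) = 0 → root; h(1) = 0 → root.
Linear factors from roots: (x), (x + 1).
Complete factorization: h(x) = (x)·(x + 1)^2·(x^2 + x + 1)^2.
Factor degrees with multiplicity: 1 + 1 + 1 + 2 + 2 = 7.

1, 1, 1, 2, 2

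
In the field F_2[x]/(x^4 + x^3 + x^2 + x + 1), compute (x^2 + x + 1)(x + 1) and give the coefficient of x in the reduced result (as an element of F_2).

Multiply in F_2[x]: (x^2 + x + 1)·(x + 1) = x^3 + 1.
Reduced: x^3 + 1.

0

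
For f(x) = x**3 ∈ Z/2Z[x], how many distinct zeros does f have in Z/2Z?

Evaluate at each of the 2 elements of Z/2Z:
f(0) = 0 → root; f(1) = 1.
Roots: {0}.

1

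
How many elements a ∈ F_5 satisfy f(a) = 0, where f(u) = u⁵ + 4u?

Evaluate at each of the 5 elements of F_5:
f(0) = 0 → root; f(1) = 0 → root; f(2) = 0 → root; f(3) = 0 → root; f(4) = 0 → root.
Roots: {0, 1, 2, 3, 4}.

5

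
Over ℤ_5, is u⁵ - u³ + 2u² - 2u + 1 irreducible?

No

Write h(u) = u⁵ - u³ + 2u² - 2u + 1.
Check for roots in ℤ_5: h(0) = 1; h(1) = 1; h(2) = 4; h(3) = 4; h(4) = 0 → root.
h(4) = 0, so (u − 4) divides h(u); h is reducible.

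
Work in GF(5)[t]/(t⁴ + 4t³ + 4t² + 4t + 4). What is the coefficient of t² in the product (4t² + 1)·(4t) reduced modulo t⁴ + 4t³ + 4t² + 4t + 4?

Multiply in GF(5)[t]: (4t² + 1)·(4t) = t³ + 4t.
Reduced: t³ + 4t.

0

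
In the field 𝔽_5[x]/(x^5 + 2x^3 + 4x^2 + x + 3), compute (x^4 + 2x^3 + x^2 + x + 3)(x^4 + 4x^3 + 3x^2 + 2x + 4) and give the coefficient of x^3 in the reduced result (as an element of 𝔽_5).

Multiply in 𝔽_5[x]: (x^4 + 2x^3 + x^2 + x + 3)·(x^4 + 4x^3 + 3x^2 + 2x + 4) = x^8 + x^7 + 2x^6 + 3x^5 + 3x^4 + 2.
Reduce using x^5 ≡ 3x^3 + x^2 + 4x + 2 (mod x^5 + 2x^3 + 4x^2 + x + 3).
Reduced: 3x^4 + 2x^3 + 4x^2 + 3x + 1.

2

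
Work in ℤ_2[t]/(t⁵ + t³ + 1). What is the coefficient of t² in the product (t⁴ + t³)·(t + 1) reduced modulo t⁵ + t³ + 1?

0

Multiply in ℤ_2[t]: (t⁴ + t³)·(t + 1) = t⁵ + t³.
Reduce using t⁵ ≡ t³ + 1 (mod t⁵ + t³ + 1).
Reduced: 1.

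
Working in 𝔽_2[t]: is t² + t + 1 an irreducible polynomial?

Yes

Write f(t) = t² + t + 1.
Check for roots in 𝔽_2: f(0) = 1; f(1) = 1.
No roots. A degree-2 polynomial over a field with no linear factor is irreducible.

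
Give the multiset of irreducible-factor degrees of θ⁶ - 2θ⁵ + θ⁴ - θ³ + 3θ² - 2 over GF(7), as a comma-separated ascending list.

Write g(θ) = θ⁶ - 2θ⁵ + θ⁴ - θ³ + 3θ² - 2.
Linear factors from roots: (θ - 1), (θ - 3).
Complete factorization: g(θ) = (θ - 3)·(θ - 1)·(θ² + 3θ - 1)·(θ² - θ + 3).
Factor degrees with multiplicity: 1 + 1 + 2 + 2 = 6.

1, 1, 2, 2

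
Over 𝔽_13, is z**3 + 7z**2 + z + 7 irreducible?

No

Write P(z) = z**3 + 7z**2 + z + 7.
Check each element of 𝔽_13 for a root: P(0)=7, P(1)=3, P(2)=6, P(3)=9, P(4)=5, P(5)=0, P(6)=0, P(7)=11, P(8)=0, P(9)=12, P(10)=1, P(11)=12, P(12)=12.
P(5) = 0, so (z − 5) divides P(z); P is reducible.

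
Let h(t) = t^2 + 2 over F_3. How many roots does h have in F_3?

2

Evaluate at each of the 3 elements of F_3:
h(0) = 2; h(1) = 0 → root; h(2) = 0 → root.
Roots: {1, 2}.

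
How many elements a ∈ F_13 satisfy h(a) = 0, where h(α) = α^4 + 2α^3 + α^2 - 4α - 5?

0

Evaluate at each of the 13 elements of F_13:
h(0) = 8; h(1) = 8; h(2) = 10; h(3) = 10; h(4) = 2; h(5) = 4; h(6) = 6; h(7) = 9; h(8) = 12; h(9) = 12; h(10) = 4; h(11) = 7; h(12) = 12.
No element is a root.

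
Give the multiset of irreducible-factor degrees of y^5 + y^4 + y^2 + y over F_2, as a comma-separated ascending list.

Write g(y) = y^5 + y^4 + y^2 + y.
Roots in F_2: g(0) = 0 → root; g(1) = 0 → root.
Linear factors from roots: (y), (y + 1).
Complete factorization: g(y) = (y)·(y + 1)^2·(y^2 + y + 1).
Factor degrees with multiplicity: 1 + 1 + 1 + 2 = 5.

1, 1, 1, 2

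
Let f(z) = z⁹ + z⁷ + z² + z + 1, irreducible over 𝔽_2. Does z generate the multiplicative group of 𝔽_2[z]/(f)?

|GF(2^9)^×| = 2^9 − 1 = 511. Prime factorization: 511 = 7·73.
f is primitive ⇔ z has order 511 in GF(2)[z]/(f), i.e. z^(511/q) ≠ 1 for each prime q | 511.
z^(73) mod f = z⁵ + z⁴ + z³ + z².
z^(7) mod f = z⁷.
None equal 1, so z has full order 511; f is primitive.

Yes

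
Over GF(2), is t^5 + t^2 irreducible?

Write P(t) = t^5 + t^2.
Check for roots in GF(2): P(0) = 0 → root; P(1) = 0 → root.
P(0) = 0, so (t) divides P(t); P is reducible.

No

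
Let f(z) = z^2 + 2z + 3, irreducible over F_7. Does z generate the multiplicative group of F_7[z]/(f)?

|GF(7^2)^×| = 7^2 − 1 = 48. Prime factorization: 48 = 2^4·3.
f is primitive ⇔ z has order 48 in GF(7)[z]/(f), i.e. z^(48/q) ≠ 1 for each prime q | 48.
z^(24) mod f = 6.
z^(16) mod f = 2.
None equal 1, so z has full order 48; f is primitive.

Yes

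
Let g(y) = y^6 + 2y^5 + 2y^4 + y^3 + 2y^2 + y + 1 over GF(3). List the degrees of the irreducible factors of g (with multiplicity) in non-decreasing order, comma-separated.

6

Roots in GF(3): g(0) = 1; g(1) = 1; g(2) = 2.
Complete factorization: g(y) = (y^6 + 2y^5 + 2y^4 + y^3 + 2y^2 + y + 1).
Factor degrees with multiplicity: 6 = 6.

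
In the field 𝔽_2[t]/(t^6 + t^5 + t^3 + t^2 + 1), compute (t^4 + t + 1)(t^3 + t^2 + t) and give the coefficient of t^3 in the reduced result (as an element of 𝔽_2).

1

Multiply in 𝔽_2[t]: (t^4 + t + 1)·(t^3 + t^2 + t) = t^7 + t^6 + t^5 + t^4 + t.
Reduce using t^6 ≡ t^5 + t^3 + t^2 + 1 (mod t^6 + t^5 + t^3 + t^2 + 1).
Reduced: t^5 + t^3.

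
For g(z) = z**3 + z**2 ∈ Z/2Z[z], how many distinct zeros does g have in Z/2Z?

2

Evaluate at each of the 2 elements of Z/2Z:
g(0) = 0 → root; g(1) = 0 → root.
Roots: {0, 1}.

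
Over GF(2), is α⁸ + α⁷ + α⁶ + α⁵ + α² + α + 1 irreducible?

Yes

Write h(α) = α⁸ + α⁷ + α⁶ + α⁵ + α² + α + 1.
Check for roots in GF(2): h(0) = 1; h(1) = 1.
No roots, so no linear factors.
Monic irreducibles of degree 2 over GF(2): α² + α + 1.
None of them divide h (all give nonzero remainder).
Monic irreducibles of degree 3 over GF(2): α³ + α + 1, α³ + α² + 1.
None of them divide h (all give nonzero remainder).
Monic irreducibles of degree 4 over GF(2): α⁴ + α + 1, α⁴ + α³ + 1, α⁴ + α³ + α² + α + 1.
None of them divide h (all give nonzero remainder).
No irreducible factor of degree ≤ 4 exists, so h is irreducible over GF(2).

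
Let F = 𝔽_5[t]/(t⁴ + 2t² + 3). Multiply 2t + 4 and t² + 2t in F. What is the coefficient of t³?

2

Multiply in 𝔽_5[t]: (2t + 4)·(t² + 2t) = 2t³ + 3t² + 3t.
Reduced: 2t³ + 3t² + 3t.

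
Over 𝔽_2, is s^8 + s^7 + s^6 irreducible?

No

Write P(s) = s^8 + s^7 + s^6.
Check for roots in 𝔽_2: P(0) = 0 → root; P(1) = 1.
P(0) = 0, so (s) divides P(s); P is reducible.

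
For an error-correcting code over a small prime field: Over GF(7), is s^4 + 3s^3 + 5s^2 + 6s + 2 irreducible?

Write P(s) = s^4 + 3s^3 + 5s^2 + 6s + 2.
Check for roots in GF(7): P(0) = 2; P(1) = 3; P(2) = 4; P(3) = 3; P(4) = 1; P(5) = 2; P(6) = 6.
No roots, so no linear factors.
Degree-2 irreducible divisors: test the 21 monic irreducibles of degree 2 over GF(7).
None of them divide P (all give nonzero remainder).
No irreducible factor of degree ≤ 2 exists, so P is irreducible over GF(7).

Yes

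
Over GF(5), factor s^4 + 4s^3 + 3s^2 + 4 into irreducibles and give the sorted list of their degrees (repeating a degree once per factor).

Write h(s) = s^4 + 4s^3 + 3s^2 + 4.
Roots in GF(5): h(0) = 4; h(1) = 2; h(2) = 4; h(3) = 0 → root; h(4) = 4.
Linear factors from roots: (s + 2).
Complete factorization: h(s) = (s + 2)·(s^3 + 2s^2 + 4s + 2).
Factor degrees with multiplicity: 1 + 3 = 4.

1, 3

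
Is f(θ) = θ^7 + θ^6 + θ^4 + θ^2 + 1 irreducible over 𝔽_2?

Yes

Check for roots in 𝔽_2: f(0) = 1; f(1) = 1.
No roots, so no linear factors.
Monic irreducibles of degree 2 over GF(2): θ^2 + θ + 1.
None of them divide f (all give nonzero remainder).
Monic irreducibles of degree 3 over GF(2): θ^3 + θ + 1, θ^3 + θ^2 + 1.
None of them divide f (all give nonzero remainder).
No irreducible factor of degree ≤ 3 exists, so f is irreducible over GF(2).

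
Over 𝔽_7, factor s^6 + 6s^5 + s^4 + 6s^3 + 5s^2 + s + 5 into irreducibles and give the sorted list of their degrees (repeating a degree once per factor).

1, 2, 3

Write h(s) = s^6 + 6s^5 + s^4 + 6s^3 + 5s^2 + s + 5.
Linear factors from roots: (s + 3).
Complete factorization: h(s) = (s + 3)·(s^2 + 5s + 3)·(s^3 + 5s^2 + 6s + 6).
Factor degrees with multiplicity: 1 + 2 + 3 = 6.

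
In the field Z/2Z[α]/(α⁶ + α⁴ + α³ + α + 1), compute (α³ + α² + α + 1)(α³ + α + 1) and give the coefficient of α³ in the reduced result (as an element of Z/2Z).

0

Multiply in Z/2Z[α]: (α³ + α² + α + 1)·(α³ + α + 1) = α⁶ + α⁵ + α³ + 1.
Reduce using α⁶ ≡ α⁴ + α³ + α + 1 (mod α⁶ + α⁴ + α³ + α + 1).
Reduced: α⁵ + α⁴ + α.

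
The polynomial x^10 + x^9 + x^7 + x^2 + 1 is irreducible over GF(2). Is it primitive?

Write f(x) = x^10 + x^9 + x^7 + x^2 + 1.
|GF(2^10)^×| = 2^10 − 1 = 1023. Prime factorization: 1023 = 3·11·31.
f is primitive ⇔ x has order 1023 in GF(2)[x]/(f), i.e. x^(1023/q) ≠ 1 for each prime q | 1023.
x^(341) mod f = x^8 + x^5.
x^(93) mod f = 1
x^(33) mod f = x^9 + 1.
Since x^(93) = 1, the order of x divides 93 < 1023; not primitive.

No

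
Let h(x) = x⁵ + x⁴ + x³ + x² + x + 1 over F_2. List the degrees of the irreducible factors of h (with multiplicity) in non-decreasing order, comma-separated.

1, 2, 2

Roots in F_2: h(0) = 1; h(1) = 0 → root.
Linear factors from roots: (x + 1).
Complete factorization: h(x) = (x + 1)·(x² + x + 1)^2.
Factor degrees with multiplicity: 1 + 2 + 2 = 5.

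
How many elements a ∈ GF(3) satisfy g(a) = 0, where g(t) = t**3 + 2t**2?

Evaluate at each of the 3 elements of GF(3):
g(0) = 0 → root; g(1) = 0 → root; g(2) = 1.
Roots: {0, 1}.

2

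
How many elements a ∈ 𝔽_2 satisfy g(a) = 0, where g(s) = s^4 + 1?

Evaluate at each of the 2 elements of 𝔽_2:
g(0) = 1; g(1) = 0 → root.
Roots: {1}.

1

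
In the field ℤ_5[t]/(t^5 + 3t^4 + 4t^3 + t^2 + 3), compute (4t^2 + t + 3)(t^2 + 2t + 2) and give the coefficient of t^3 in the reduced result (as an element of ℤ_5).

4

Multiply in ℤ_5[t]: (4t^2 + t + 3)·(t^2 + 2t + 2) = 4t^4 + 4t^3 + 3t^2 + 3t + 1.
Reduced: 4t^4 + 4t^3 + 3t^2 + 3t + 1.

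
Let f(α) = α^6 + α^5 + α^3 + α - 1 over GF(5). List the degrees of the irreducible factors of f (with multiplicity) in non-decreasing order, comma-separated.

1, 1, 2, 2

Roots in GF(5): f(0) = 4; f(1) = 3; f(2) = 0 → root; f(3) = 1; f(4) = 2.
Linear factors from roots: (α - 2).
Complete factorization: f(α) = (α - 2)^2·(α^2 + α + 1)·(α^2 - α + 1).
Factor degrees with multiplicity: 1 + 1 + 2 + 2 = 6.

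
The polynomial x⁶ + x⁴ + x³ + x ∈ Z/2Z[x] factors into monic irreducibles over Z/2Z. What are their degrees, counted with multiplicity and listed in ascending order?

Write g(x) = x⁶ + x⁴ + x³ + x.
Roots in Z/2Z: g(0) = 0 → root; g(1) = 0 → root.
Linear factors from roots: (x), (x + 1).
Complete factorization: g(x) = (x)·(x + 1)^3·(x² + x + 1).
Factor degrees with multiplicity: 1 + 1 + 1 + 1 + 2 = 6.

1, 1, 1, 1, 2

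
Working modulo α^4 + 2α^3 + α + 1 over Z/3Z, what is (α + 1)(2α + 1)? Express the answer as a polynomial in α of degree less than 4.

Multiply in Z/3Z[α]: (α + 1)·(2α + 1) = 2α^2 + 1.
Reduced: 2α^2 + 1.

2α^2 + 1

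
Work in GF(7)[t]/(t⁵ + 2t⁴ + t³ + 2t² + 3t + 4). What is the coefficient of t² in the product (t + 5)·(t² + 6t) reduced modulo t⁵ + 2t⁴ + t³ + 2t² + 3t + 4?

4

Multiply in GF(7)[t]: (t + 5)·(t² + 6t) = t³ + 4t² + 2t.
Reduced: t³ + 4t² + 2t.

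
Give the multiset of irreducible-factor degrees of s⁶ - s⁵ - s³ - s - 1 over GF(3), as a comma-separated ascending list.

1, 1, 1, 1, 2

Write h(s) = s⁶ - s⁵ - s³ - s - 1.
Roots in GF(3): h(0) = 2; h(1) = 0 → root; h(2) = 0 → root.
Linear factors from roots: (s - 1), (s + 1).
Complete factorization: h(s) = (s + 1)^2·(s - 1)^2·(s² - s - 1).
Factor degrees with multiplicity: 1 + 1 + 1 + 1 + 2 = 6.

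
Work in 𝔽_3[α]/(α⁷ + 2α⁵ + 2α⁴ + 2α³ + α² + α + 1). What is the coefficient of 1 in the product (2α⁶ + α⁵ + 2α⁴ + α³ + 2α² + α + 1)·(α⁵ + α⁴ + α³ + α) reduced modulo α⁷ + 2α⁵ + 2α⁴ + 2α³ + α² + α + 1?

Multiply in 𝔽_3[α]: (2α⁶ + α⁵ + 2α⁴ + α³ + 2α² + α + 1)·(α⁵ + α⁴ + α³ + α) = 2α¹¹ + 2α⁹ + α⁸ + α⁷ + 2α⁶ + α² + α.
Reduce using α⁷ ≡ α⁵ + α⁴ + α³ + 2α² + 2α + 2 (mod α⁷ + 2α⁵ + 2α⁴ + 2α³ + α² + α + 1).
Reduced: α⁶ + α⁴ + 2α² + 2.

2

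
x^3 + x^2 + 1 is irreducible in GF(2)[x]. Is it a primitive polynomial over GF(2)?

Yes

Write f(x) = x^3 + x^2 + 1.
|GF(2^3)^×| = 2^3 − 1 = 7. Prime factorization: 7 = 7.
f is primitive ⇔ x has order 7 in GF(2)[x]/(f), i.e. x^(7/q) ≠ 1 for each prime q | 7.
x^(1) mod f = x.
None equal 1, so x has full order 7; f is primitive.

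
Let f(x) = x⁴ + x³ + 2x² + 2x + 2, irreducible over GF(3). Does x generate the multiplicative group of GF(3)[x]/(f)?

Yes

|GF(3^4)^×| = 3^4 − 1 = 80. Prime factorization: 80 = 2^4·5.
f is primitive ⇔ x has order 80 in GF(3)[x]/(f), i.e. x^(80/q) ≠ 1 for each prime q | 80.
x^(40) mod f = 2.
x^(16) mod f = x² + x.
None equal 1, so x has full order 80; f is primitive.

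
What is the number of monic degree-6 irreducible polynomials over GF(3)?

Gauss's count: N_{3}(6) = (1/6) Σ_{d|6} μ(6/d)·3^d.
Divisors of 6: 1, 2, 3, 6; μ(6/d) for each: 1, -1, -1, 1.
Σ = 3^1 − 3^2 − 3^3 + 3^6 = 696.
N = 696/6 = 116.

116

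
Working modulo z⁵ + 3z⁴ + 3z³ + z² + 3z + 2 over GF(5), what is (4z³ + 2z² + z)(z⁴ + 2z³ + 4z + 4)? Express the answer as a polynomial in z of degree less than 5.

Multiply in GF(5)[z]: (4z³ + 2z² + z)·(z⁴ + 2z³ + 4z + 4) = 4z⁷ + 3z⁴ + 4z³ + 2z² + 4z.
Reduce using z⁵ ≡ 2z⁴ + 2z³ + 4z² + 2z + 3 (mod z⁵ + 3z⁴ + 3z³ + z² + 3z + 2).
Reduced: 3z⁴ + 2z³ + z² + z + 2.

3z^4 + 2z^3 + z^2 + z + 2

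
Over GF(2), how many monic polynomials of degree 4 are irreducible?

3

x^(2^4) − x is the product of all monic irreducibles of degree dividing 4; Möbius inversion gives N = (1/4) Σ μ(4/d)·2^d.
Divisors of 4: 1, 2, 4; μ(4/d) for each: 0, -1, 1.
Σ = − 2^2 + 2^4 = 12.
N = 12/4 = 3.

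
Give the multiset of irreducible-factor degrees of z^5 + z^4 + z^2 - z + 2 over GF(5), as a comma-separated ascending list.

Write g(z) = z^5 + z^4 + z^2 - z + 2.
Roots in GF(5): g(0) = 2; g(1) = 4; g(2) = 2; g(3) = 2; g(4) = 4.
Complete factorization: g(z) = (z^5 + z^4 + z^2 - z + 2).
Factor degrees with multiplicity: 5 = 5.

5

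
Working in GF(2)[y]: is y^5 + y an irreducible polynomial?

Write h(y) = y^5 + y.
Check for roots in GF(2): h(0) = 0 → root; h(1) = 0 → root.
h(0) = 0, so (y) divides h(y); h is reducible.

No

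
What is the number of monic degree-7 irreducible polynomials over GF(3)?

312

The number of monic irreducibles of degree 7 over GF(3) is (1/7)·Σ_{d∣7} μ(7/d) 3^d.
Divisors of 7: 1, 7; μ(7/d) for each: -1, 1.
Σ = − 3^1 + 3^7 = 2184.
N = 2184/7 = 312.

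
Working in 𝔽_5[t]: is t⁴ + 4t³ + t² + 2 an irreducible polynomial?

Write m(t) = t⁴ + 4t³ + t² + 2.
Check for roots in 𝔽_5: m(0) = 2; m(1) = 3; m(2) = 4; m(3) = 0 → root; m(4) = 0 → root.
m(3) = 0, so (t − 3) divides m(t); m is reducible.

No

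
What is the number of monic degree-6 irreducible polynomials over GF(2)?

9

Gauss's count: N_{2}(6) = (1/6) Σ_{d|6} μ(6/d)·2^d.
Divisors of 6: 1, 2, 3, 6; μ(6/d) for each: 1, -1, -1, 1.
Σ = 2^1 − 2^2 − 2^3 + 2^6 = 54.
N = 54/6 = 9.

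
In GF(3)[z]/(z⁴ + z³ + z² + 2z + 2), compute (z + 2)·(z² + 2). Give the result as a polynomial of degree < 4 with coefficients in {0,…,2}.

z^3 + 2z^2 + 2z + 1

Multiply in GF(3)[z]: (z + 2)·(z² + 2) = z³ + 2z² + 2z + 1.
Reduced: z³ + 2z² + 2z + 1.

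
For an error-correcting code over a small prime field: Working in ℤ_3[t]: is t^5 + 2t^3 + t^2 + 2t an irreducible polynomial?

Write g(t) = t^5 + 2t^3 + t^2 + 2t.
Check for roots in ℤ_3: g(0) = 0 → root; g(1) = 0 → root; g(2) = 2.
g(0) = 0, so (t) divides g(t); g is reducible.

No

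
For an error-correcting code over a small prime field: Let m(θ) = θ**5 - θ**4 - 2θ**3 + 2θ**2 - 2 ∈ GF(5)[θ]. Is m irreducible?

Check for roots in GF(5): m(0) = 3; m(1) = 3; m(2) = 1; m(3) = 4; m(4) = 0 → root.
m(4) = 0, so (θ − 4) divides m(θ); m is reducible.

No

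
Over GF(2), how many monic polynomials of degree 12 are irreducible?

335

By the necklace-counting formula, N_2(12) = (1/12) Σ_{d|12} μ(12/d)·2^d.
Divisors of 12: 1, 2, 3, 4, 6, 12; μ(12/d) for each: 0, 1, 0, -1, -1, 1.
Σ = 2^2 − 2^4 − 2^6 + 2^12 = 4020.
N = 4020/12 = 335.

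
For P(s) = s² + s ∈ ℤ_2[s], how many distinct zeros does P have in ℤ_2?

Evaluate at each of the 2 elements of ℤ_2:
P(0) = 0 → root; P(1) = 0 → root.
Roots: {0, 1}.

2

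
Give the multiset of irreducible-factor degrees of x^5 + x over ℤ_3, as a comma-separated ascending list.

Write g(x) = x^5 + x.
Roots in ℤ_3: g(0) = 0 → root; g(1) = 2; g(2) = 1.
Linear factors from roots: (x).
Complete factorization: g(x) = (x)·(x^2 + x - 1)·(x^2 - x - 1).
Factor degrees with multiplicity: 1 + 2 + 2 = 5.

1, 2, 2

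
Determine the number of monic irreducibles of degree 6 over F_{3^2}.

The number of monic irreducibles of degree 6 over GF(9) is (1/6)·Σ_{d∣6} μ(6/d) 9^d.
Divisors of 6: 1, 2, 3, 6; μ(6/d) for each: 1, -1, -1, 1.
Σ = 9^1 − 9^2 − 9^3 + 9^6 = 530640.
N = 530640/6 = 88440.

88440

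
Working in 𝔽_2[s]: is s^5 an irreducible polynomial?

Write g(s) = s^5.
Check for roots in 𝔽_2: g(0) = 0 → root; g(1) = 1.
g(0) = 0, so (s) divides g(s); g is reducible.

No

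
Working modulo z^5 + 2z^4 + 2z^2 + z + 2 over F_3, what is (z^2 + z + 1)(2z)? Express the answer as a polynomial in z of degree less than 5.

Multiply in F_3[z]: (z^2 + z + 1)·(2z) = 2z^3 + 2z^2 + 2z.
Reduced: 2z^3 + 2z^2 + 2z.

2z^3 + 2z^2 + 2z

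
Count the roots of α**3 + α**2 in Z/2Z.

2

Write h(α) = α**3 + α**2.
Evaluate at each of the 2 elements of Z/2Z:
h(0) = 0 → root; h(1) = 0 → root.
Roots: {0, 1}.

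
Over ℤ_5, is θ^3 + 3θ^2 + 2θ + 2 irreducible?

Yes

Write g(θ) = θ^3 + 3θ^2 + 2θ + 2.
Check for roots in ℤ_5: g(0) = 2; g(1) = 3; g(2) = 1; g(3) = 2; g(4) = 2.
No roots. A degree-3 polynomial over a field with no linear factor is irreducible.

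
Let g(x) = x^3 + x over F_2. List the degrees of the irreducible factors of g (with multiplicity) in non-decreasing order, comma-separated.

Roots in F_2: g(0) = 0 → root; g(1) = 0 → root.
Linear factors from roots: (x), (x + 1).
Complete factorization: g(x) = (x)·(x + 1)^2.
Factor degrees with multiplicity: 1 + 1 + 1 = 3.

1, 1, 1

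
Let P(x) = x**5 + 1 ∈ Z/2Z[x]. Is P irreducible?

No

Check for roots in Z/2Z: P(0) = 1; P(1) = 0 → root.
P(1) = 0, so (x − 1) divides P(x); P is reducible.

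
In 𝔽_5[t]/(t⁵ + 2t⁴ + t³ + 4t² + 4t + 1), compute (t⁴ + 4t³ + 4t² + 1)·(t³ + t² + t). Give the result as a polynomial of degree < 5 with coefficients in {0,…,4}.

Multiply in 𝔽_5[t]: (t⁴ + 4t³ + 4t² + 1)·(t³ + t² + t) = t⁷ + 4t⁵ + 3t⁴ + t² + t.
Reduce using t⁵ ≡ 3t⁴ + 4t³ + t² + t + 4 (mod t⁵ + 2t⁴ + t³ + 4t² + 4t + 1).
Reduced: 2t⁴ + 2t³ + 3.

2t^4 + 2t^3 + 3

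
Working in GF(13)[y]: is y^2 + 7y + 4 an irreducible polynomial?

Yes

Write P(y) = y^2 + 7y + 4.
Check each element of GF(13) for a root: P(0)=4, P(1)=12, P(2)=9, P(3)=8, P(4)=9, P(5)=12, P(6)=4, P(7)=11, P(8)=7, P(9)=5, P(10)=5, P(11)=7, P(12)=11.
No roots. A degree-2 polynomial over a field with no linear factor is irreducible.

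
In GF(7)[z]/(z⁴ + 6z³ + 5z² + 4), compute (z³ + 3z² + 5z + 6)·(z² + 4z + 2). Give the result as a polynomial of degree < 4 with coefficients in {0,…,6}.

Multiply in GF(7)[z]: (z³ + 3z² + 5z + 6)·(z² + 4z + 2) = z⁵ + 5z³ + 4z² + 6z + 5.
Reduce using z⁴ ≡ z³ + 2z² + 3 (mod z⁴ + 6z³ + 5z² + 4).
Reduced: z³ + 6z² + 2z + 1.

z^3 + 6z^2 + 2z + 1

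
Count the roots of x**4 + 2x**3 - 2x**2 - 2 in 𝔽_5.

Write h(x) = x**4 + 2x**3 - 2x**2 - 2.
Evaluate at each of the 5 elements of 𝔽_5:
h(0) = 3; h(1) = 4; h(2) = 2; h(3) = 0 → root; h(4) = 0 → root.
Roots: {3, 4}.

2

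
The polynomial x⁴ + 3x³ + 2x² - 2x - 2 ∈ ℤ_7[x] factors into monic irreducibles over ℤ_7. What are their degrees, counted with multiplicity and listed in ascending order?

1, 1, 2

Write g(x) = x⁴ + 3x³ + 2x² - 2x - 2.
Linear factors from roots: (x - 2), (x + 1).
Complete factorization: g(x) = (x + 1)·(x - 2)·(x² - 3x + 1).
Factor degrees with multiplicity: 1 + 1 + 2 = 4.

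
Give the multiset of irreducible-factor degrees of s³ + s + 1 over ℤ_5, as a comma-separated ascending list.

Write f(s) = s³ + s + 1.
Roots in ℤ_5: f(0) = 1; f(1) = 3; f(2) = 1; f(3) = 1; f(4) = 4.
Complete factorization: f(s) = (s³ + s + 1).
Factor degrees with multiplicity: 3 = 3.

3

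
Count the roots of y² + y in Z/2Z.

2

Write h(y) = y² + y.
Evaluate at each of the 2 elements of Z/2Z:
h(0) = 0 → root; h(1) = 0 → root.
Roots: {0, 1}.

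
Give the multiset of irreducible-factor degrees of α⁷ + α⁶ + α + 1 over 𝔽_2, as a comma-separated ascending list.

1, 1, 1, 2, 2

Write g(α) = α⁷ + α⁶ + α + 1.
Roots in 𝔽_2: g(0) = 1; g(1) = 0 → root.
Linear factors from roots: (α + 1).
Complete factorization: g(α) = (α + 1)^3·(α² + α + 1)^2.
Factor degrees with multiplicity: 1 + 1 + 1 + 2 + 2 = 7.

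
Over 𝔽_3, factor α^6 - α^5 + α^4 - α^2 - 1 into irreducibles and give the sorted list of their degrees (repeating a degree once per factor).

Write g(α) = α^6 - α^5 + α^4 - α^2 - 1.
Roots in 𝔽_3: g(0) = 2; g(1) = 2; g(2) = 1.
Complete factorization: g(α) = (α^6 - α^5 + α^4 - α^2 - 1).
Factor degrees with multiplicity: 6 = 6.

6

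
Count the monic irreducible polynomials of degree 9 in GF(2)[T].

Gauss's count: N_{2}(9) = (1/9) Σ_{d|9} μ(9/d)·2^d.
Divisors of 9: 1, 3, 9; μ(9/d) for each: 0, -1, 1.
Σ = − 2^3 + 2^9 = 504.
N = 504/9 = 56.

56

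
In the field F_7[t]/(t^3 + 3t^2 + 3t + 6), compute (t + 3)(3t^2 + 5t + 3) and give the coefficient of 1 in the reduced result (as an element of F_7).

5

Multiply in F_7[t]: (t + 3)·(3t^2 + 5t + 3) = 3t^3 + 4t + 2.
Reduce using t^3 ≡ 4t^2 + 4t + 1 (mod t^3 + 3t^2 + 3t + 6).
Reduced: 5t^2 + 2t + 5.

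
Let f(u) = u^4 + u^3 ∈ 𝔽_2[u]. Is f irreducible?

Check for roots in 𝔽_2: f(0) = 0 → root; f(1) = 0 → root.
f(0) = 0, so (u) divides f(u); f is reducible.

No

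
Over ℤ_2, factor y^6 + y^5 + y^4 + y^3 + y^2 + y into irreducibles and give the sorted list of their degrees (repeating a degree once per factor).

Write f(y) = y^6 + y^5 + y^4 + y^3 + y^2 + y.
Roots in ℤ_2: f(0) = 0 → root; f(1) = 0 → root.
Linear factors from roots: (y), (y + 1).
Complete factorization: f(y) = (y)·(y + 1)·(y^2 + y + 1)^2.
Factor degrees with multiplicity: 1 + 1 + 2 + 2 = 6.

1, 1, 2, 2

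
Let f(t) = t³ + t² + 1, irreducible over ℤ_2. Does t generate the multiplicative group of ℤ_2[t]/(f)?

Yes

|GF(2^3)^×| = 2^3 − 1 = 7. Prime factorization: 7 = 7.
f is primitive ⇔ t has order 7 in GF(2)[t]/(f), i.e. t^(7/q) ≠ 1 for each prime q | 7.
t^(1) mod f = t.
None equal 1, so t has full order 7; f is primitive.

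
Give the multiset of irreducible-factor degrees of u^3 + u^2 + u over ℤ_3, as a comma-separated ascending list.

1, 1, 1

Write g(u) = u^3 + u^2 + u.
Roots in ℤ_3: g(0) = 0 → root; g(1) = 0 → root; g(2) = 2.
Linear factors from roots: (u), (u + 2).
Complete factorization: g(u) = (u)·(u + 2)^2.
Factor degrees with multiplicity: 1 + 1 + 1 = 3.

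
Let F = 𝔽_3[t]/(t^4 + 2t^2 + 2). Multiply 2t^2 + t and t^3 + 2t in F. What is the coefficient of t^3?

Multiply in 𝔽_3[t]: (2t^2 + t)·(t^3 + 2t) = 2t^5 + t^4 + t^3 + 2t^2.
Reduce using t^4 ≡ t^2 + 1 (mod t^4 + 2t^2 + 2).
Reduced: 2t + 1.

0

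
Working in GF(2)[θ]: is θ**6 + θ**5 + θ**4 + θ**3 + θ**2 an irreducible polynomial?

No

Write m(θ) = θ**6 + θ**5 + θ**4 + θ**3 + θ**2.
Check for roots in GF(2): m(0) = 0 → root; m(1) = 1.
m(0) = 0, so (θ) divides m(θ); m is reducible.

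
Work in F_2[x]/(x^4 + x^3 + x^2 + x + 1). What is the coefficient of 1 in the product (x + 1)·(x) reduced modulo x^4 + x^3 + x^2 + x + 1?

0

Multiply in F_2[x]: (x + 1)·(x) = x^2 + x.
Reduced: x^2 + x.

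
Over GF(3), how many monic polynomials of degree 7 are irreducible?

312

Gauss's count: N_{3}(7) = (1/7) Σ_{d|7} μ(7/d)·3^d.
Divisors of 7: 1, 7; μ(7/d) for each: -1, 1.
Σ = − 3^1 + 3^7 = 2184.
N = 2184/7 = 312.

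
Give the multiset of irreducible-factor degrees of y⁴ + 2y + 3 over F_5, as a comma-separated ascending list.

1, 1, 2

Write h(y) = y⁴ + 2y + 3.
Roots in F_5: h(0) = 3; h(1) = 1; h(2) = 3; h(3) = 0 → root; h(4) = 2.
Linear factors from roots: (y + 2).
Complete factorization: h(y) = (y + 2)^2·(y² + y + 2).
Factor degrees with multiplicity: 1 + 1 + 2 = 4.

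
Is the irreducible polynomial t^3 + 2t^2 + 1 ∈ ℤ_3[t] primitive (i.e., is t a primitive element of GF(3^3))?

Write f(t) = t^3 + 2t^2 + 1.
|GF(3^3)^×| = 3^3 − 1 = 26. Prime factorization: 26 = 2·13.
f is primitive ⇔ t has order 26 in GF(3)[t]/(f), i.e. t^(26/q) ≠ 1 for each prime q | 26.
t^(13) mod f = 2.
t^(2) mod f = t^2.
None equal 1, so t has full order 26; f is primitive.

Yes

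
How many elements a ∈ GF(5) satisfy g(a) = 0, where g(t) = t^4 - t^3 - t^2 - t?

1

Evaluate at each of the 5 elements of GF(5):
g(0) = 0 → root; g(1) = 3; g(2) = 2; g(3) = 2; g(4) = 2.
Roots: {0}.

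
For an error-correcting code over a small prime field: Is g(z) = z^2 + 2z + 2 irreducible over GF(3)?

Check for roots in GF(3): g(0) = 2; g(1) = 2; g(2) = 1.
No roots. A degree-2 polynomial over a field with no linear factor is irreducible.

Yes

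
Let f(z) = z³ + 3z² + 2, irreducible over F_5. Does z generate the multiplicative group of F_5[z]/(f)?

Yes

|GF(5^3)^×| = 5^3 − 1 = 124. Prime factorization: 124 = 2^2·31.
f is primitive ⇔ z has order 124 in GF(5)[z]/(f), i.e. z^(124/q) ≠ 1 for each prime q | 124.
z^(62) mod f = 4.
z^(4) mod f = 4z² + 3z + 1.
None equal 1, so z has full order 124; f is primitive.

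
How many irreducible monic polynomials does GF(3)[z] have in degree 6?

116

By the necklace-counting formula, N_3(6) = (1/6) Σ_{d|6} μ(6/d)·3^d.
Divisors of 6: 1, 2, 3, 6; μ(6/d) for each: 1, -1, -1, 1.
Σ = 3^1 − 3^2 − 3^3 + 3^6 = 696.
N = 696/6 = 116.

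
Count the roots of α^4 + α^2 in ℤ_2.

2

Write f(α) = α^4 + α^2.
Evaluate at each of the 2 elements of ℤ_2:
f(0) = 0 → root; f(1) = 0 → root.
Roots: {0, 1}.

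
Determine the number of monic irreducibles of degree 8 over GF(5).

The number of monic irreducibles of degree 8 over GF(5) is (1/8)·Σ_{d∣8} μ(8/d) 5^d.
Divisors of 8: 1, 2, 4, 8; μ(8/d) for each: 0, 0, -1, 1.
Σ = − 5^4 + 5^8 = 390000.
N = 390000/8 = 48750.

48750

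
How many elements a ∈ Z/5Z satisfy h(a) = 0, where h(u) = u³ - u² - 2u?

3

Evaluate at each of the 5 elements of Z/5Z:
h(0) = 0 → root; h(1) = 3; h(2) = 0 → root; h(3) = 2; h(4) = 0 → root.
Roots: {0, 2, 4}.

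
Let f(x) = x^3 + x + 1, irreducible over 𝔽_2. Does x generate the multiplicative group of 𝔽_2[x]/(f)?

|GF(2^3)^×| = 2^3 − 1 = 7. Prime factorization: 7 = 7.
f is primitive ⇔ x has order 7 in GF(2)[x]/(f), i.e. x^(7/q) ≠ 1 for each prime q | 7.
x^(1) mod f = x.
None equal 1, so x has full order 7; f is primitive.

Yes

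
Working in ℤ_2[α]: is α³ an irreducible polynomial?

No

Write h(α) = α³.
Check for roots in ℤ_2: h(0) = 0 → root; h(1) = 1.
h(0) = 0, so (α) divides h(α); h is reducible.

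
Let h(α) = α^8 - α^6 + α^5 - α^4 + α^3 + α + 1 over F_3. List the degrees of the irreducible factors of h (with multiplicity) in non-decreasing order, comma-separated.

Roots in F_3: h(0) = 1; h(1) = 0 → root; h(2) = 0 → root.
Linear factors from roots: (α - 1), (α + 1).
Complete factorization: h(α) = (α + 1)·(α - 1)·(α^3 + α^2 - 1)·(α^3 - α^2 + α + 1).
Factor degrees with multiplicity: 1 + 1 + 3 + 3 = 8.

1, 1, 3, 3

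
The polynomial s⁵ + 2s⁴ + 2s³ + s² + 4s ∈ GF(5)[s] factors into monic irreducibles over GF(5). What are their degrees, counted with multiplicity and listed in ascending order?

1, 1, 1, 1, 1

Write g(s) = s⁵ + 2s⁴ + 2s³ + s² + 4s.
Roots in GF(5): g(0) = 0 → root; g(1) = 0 → root; g(2) = 2; g(3) = 0 → root; g(4) = 1.
Linear factors from roots: (s), (s + 4), (s + 2).
Complete factorization: g(s) = (s)·(s + 2)^2·(s + 4)^2.
Factor degrees with multiplicity: 1 + 1 + 1 + 1 + 1 = 5.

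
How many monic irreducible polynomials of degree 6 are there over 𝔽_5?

2580

x^(5^6) − x is the product of all monic irreducibles of degree dividing 6; Möbius inversion gives N = (1/6) Σ μ(6/d)·5^d.
Divisors of 6: 1, 2, 3, 6; μ(6/d) for each: 1, -1, -1, 1.
Σ = 5^1 − 5^2 − 5^3 + 5^6 = 15480.
N = 15480/6 = 2580.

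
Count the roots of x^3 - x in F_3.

Write f(x) = x^3 - x.
Evaluate at each of the 3 elements of F_3:
f(0) = 0 → root; f(1) = 0 → root; f(2) = 0 → root.
Roots: {0, 1, 2}.

3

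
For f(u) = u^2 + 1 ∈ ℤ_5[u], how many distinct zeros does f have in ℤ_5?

2

Evaluate at each of the 5 elements of ℤ_5:
f(0) = 1; f(1) = 2; f(2) = 0 → root; f(3) = 0 → root; f(4) = 2.
Roots: {2, 3}.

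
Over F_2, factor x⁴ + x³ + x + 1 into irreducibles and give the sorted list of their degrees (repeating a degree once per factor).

1, 1, 2

Write g(x) = x⁴ + x³ + x + 1.
Roots in F_2: g(0) = 1; g(1) = 0 → root.
Linear factors from roots: (x + 1).
Complete factorization: g(x) = (x + 1)^2·(x² + x + 1).
Factor degrees with multiplicity: 1 + 1 + 2 = 4.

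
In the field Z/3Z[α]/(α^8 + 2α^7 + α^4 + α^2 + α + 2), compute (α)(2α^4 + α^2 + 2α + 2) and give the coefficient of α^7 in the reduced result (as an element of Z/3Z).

0

Multiply in Z/3Z[α]: (α)·(2α^4 + α^2 + 2α + 2) = 2α^5 + α^3 + 2α^2 + 2α.
Reduced: 2α^5 + α^3 + 2α^2 + 2α.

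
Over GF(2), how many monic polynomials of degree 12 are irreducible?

335

Gauss's count: N_{2}(12) = (1/12) Σ_{d|12} μ(12/d)·2^d.
Divisors of 12: 1, 2, 3, 4, 6, 12; μ(12/d) for each: 0, 1, 0, -1, -1, 1.
Σ = 2^2 − 2^4 − 2^6 + 2^12 = 4020.
N = 4020/12 = 335.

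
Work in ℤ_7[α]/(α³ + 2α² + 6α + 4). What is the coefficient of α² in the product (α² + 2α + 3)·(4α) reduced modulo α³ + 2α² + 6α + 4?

Multiply in ℤ_7[α]: (α² + 2α + 3)·(4α) = 4α³ + α² + 5α.
Reduce using α³ ≡ 5α² + α + 3 (mod α³ + 2α² + 6α + 4).
Reduced: 2α + 5.

0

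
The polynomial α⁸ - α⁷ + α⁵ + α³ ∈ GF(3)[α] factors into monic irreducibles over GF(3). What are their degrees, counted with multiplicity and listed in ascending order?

Write f(α) = α⁸ - α⁷ + α⁵ + α³.
Roots in GF(3): f(0) = 0 → root; f(1) = 2; f(2) = 0 → root.
Linear factors from roots: (α), (α + 1).
Complete factorization: f(α) = (α + 1)·(α)^3·(α² - α - 1)^2.
Factor degrees with multiplicity: 1 + 1 + 1 + 1 + 2 + 2 = 8.

1, 1, 1, 1, 2, 2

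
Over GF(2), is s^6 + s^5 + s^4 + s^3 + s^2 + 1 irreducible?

No

Write f(s) = s^6 + s^5 + s^4 + s^3 + s^2 + 1.
Check for roots in GF(2): f(0) = 1; f(1) = 0 → root.
f(1) = 0, so (s − 1) divides f(s); f is reducible.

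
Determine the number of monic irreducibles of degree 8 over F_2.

Gauss's count: N_{2}(8) = (1/8) Σ_{d|8} μ(8/d)·2^d.
Divisors of 8: 1, 2, 4, 8; μ(8/d) for each: 0, 0, -1, 1.
Σ = − 2^4 + 2^8 = 240.
N = 240/8 = 30.

30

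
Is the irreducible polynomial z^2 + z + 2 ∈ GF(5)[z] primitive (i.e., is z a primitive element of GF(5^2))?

Write f(z) = z^2 + z + 2.
|GF(5^2)^×| = 5^2 − 1 = 24. Prime factorization: 24 = 2^3·3.
f is primitive ⇔ z has order 24 in GF(5)[z]/(f), i.e. z^(24/q) ≠ 1 for each prime q | 24.
z^(12) mod f = 4.
z^(8) mod f = 3z + 1.
None equal 1, so z has full order 24; f is primitive.

Yes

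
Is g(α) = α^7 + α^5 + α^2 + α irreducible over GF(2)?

Check for roots in GF(2): g(0) = 0 → root; g(1) = 0 → root.
g(0) = 0, so (α) divides g(α); g is reducible.

No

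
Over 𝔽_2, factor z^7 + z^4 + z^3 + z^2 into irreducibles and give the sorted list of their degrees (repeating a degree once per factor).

1, 1, 1, 1, 3

Write f(z) = z^7 + z^4 + z^3 + z^2.
Roots in 𝔽_2: f(0) = 0 → root; f(1) = 0 → root.
Linear factors from roots: (z), (z + 1).
Complete factorization: f(z) = (z)^2·(z + 1)^2·(z^3 + z + 1).
Factor degrees with multiplicity: 1 + 1 + 1 + 1 + 3 = 7.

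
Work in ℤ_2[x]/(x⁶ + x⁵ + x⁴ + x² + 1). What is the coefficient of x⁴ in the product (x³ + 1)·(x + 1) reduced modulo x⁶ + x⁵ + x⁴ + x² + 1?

1

Multiply in ℤ_2[x]: (x³ + 1)·(x + 1) = x⁴ + x³ + x + 1.
Reduced: x⁴ + x³ + x + 1.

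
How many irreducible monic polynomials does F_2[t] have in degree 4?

3

Gauss's count: N_{2}(4) = (1/4) Σ_{d|4} μ(4/d)·2^d.
Divisors of 4: 1, 2, 4; μ(4/d) for each: 0, -1, 1.
Σ = − 2^2 + 2^4 = 12.
N = 12/4 = 3.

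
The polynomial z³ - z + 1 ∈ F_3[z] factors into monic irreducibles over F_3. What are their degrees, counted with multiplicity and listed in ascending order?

Write h(z) = z³ - z + 1.
Roots in F_3: h(0) = 1; h(1) = 1; h(2) = 1.
Complete factorization: h(z) = (z³ - z + 1).
Factor degrees with multiplicity: 3 = 3.

3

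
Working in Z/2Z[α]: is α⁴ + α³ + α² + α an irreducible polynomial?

Write f(α) = α⁴ + α³ + α² + α.
Check for roots in Z/2Z: f(0) = 0 → root; f(1) = 0 → root.
f(0) = 0, so (α) divides f(α); f is reducible.

No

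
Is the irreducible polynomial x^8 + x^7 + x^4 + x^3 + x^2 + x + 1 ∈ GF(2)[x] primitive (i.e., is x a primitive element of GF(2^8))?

No

Write f(x) = x^8 + x^7 + x^4 + x^3 + x^2 + x + 1.
|GF(2^8)^×| = 2^8 − 1 = 255. Prime factorization: 255 = 3·5·17.
f is primitive ⇔ x has order 255 in GF(2)[x]/(f), i.e. x^(255/q) ≠ 1 for each prime q | 255.
x^(85) mod f = x^7 + x^6 + x^5 + x^4 + x^3 + x + 1.
x^(51) mod f = 1
x^(15) mod f = x^7 + x^6 + x^5 + x^4 + 1.
Since x^(51) = 1, the order of x divides 51 < 255; not primitive.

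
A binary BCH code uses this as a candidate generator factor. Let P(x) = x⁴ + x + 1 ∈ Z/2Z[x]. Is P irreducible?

Check for roots in Z/2Z: P(0) = 1; P(1) = 1.
No roots, so no linear factors.
Monic irreducibles of degree 2 over GF(2): x² + x + 1.
None of them divide P (all give nonzero remainder).
No irreducible factor of degree ≤ 2 exists, so P is irreducible over GF(2).

Yes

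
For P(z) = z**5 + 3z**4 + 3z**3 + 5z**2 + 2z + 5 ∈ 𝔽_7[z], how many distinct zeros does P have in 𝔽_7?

Evaluate at each of the 7 elements of 𝔽_7:
P(0) = 5; P(1) = 5; P(2) = 0 → root; P(3) = 0 → root; P(4) = 5; P(5) = 6; P(6) = 0 → root.
Roots: {2, 3, 6}.

3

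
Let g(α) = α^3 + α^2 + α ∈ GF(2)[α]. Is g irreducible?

Check for roots in GF(2): g(0) = 0 → root; g(1) = 1.
g(0) = 0, so (α) divides g(α); g is reducible.

No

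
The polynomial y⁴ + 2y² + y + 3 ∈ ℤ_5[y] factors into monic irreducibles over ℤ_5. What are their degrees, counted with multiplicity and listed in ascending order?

1, 1, 2

Write f(y) = y⁴ + 2y² + y + 3.
Roots in ℤ_5: f(0) = 3; f(1) = 2; f(2) = 4; f(3) = 0 → root; f(4) = 0 → root.
Linear factors from roots: (y + 2), (y + 1).
Complete factorization: f(y) = (y + 1)·(y + 2)·(y² + 2y + 4).
Factor degrees with multiplicity: 1 + 1 + 2 = 4.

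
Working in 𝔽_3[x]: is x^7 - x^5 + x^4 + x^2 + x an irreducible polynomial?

Write g(x) = x^7 - x^5 + x^4 + x^2 + x.
Check for roots in 𝔽_3: g(0) = 0 → root; g(1) = 0 → root; g(2) = 1.
g(0) = 0, so (x) divides g(x); g is reducible.

No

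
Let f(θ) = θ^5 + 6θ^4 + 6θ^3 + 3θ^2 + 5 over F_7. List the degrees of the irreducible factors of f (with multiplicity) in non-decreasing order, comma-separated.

Linear factors from roots: (θ + 6), (θ + 1).
Complete factorization: f(θ) = (θ + 6)·(θ + 1)^2·(θ^2 + 5θ + 2).
Factor degrees with multiplicity: 1 + 1 + 1 + 2 = 5.

1, 1, 1, 2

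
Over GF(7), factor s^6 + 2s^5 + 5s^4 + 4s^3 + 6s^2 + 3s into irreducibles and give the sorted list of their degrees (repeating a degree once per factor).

1, 1, 1, 3

Write g(s) = s^6 + 2s^5 + 5s^4 + 4s^3 + 6s^2 + 3s.
Linear factors from roots: (s), (s + 6).
Complete factorization: g(s) = (s)·(s + 6)^2·(s^3 + 4s^2 + 5s + 3).
Factor degrees with multiplicity: 1 + 1 + 1 + 3 = 6.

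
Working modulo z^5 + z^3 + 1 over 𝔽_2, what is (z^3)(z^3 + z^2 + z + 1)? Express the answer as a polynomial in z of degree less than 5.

z + 1

Multiply in 𝔽_2[z]: (z^3)·(z^3 + z^2 + z + 1) = z^6 + z^5 + z^4 + z^3.
Reduce using z^5 ≡ z^3 + 1 (mod z^5 + z^3 + 1).
Reduced: z + 1.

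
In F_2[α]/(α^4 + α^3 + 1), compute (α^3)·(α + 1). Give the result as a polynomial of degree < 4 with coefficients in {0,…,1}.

Multiply in F_2[α]: (α^3)·(α + 1) = α^4 + α^3.
Reduce using α^4 ≡ α^3 + 1 (mod α^4 + α^3 + 1).
Reduced: 1.

1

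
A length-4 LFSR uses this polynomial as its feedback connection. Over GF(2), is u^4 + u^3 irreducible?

No

Write P(u) = u^4 + u^3.
Check for roots in GF(2): P(0) = 0 → root; P(1) = 0 → root.
P(0) = 0, so (u) divides P(u); P is reducible.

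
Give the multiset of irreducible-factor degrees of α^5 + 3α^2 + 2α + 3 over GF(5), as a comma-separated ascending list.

Write f(α) = α^5 + 3α^2 + 2α + 3.
Roots in GF(5): f(0) = 3; f(1) = 4; f(2) = 1; f(3) = 4; f(4) = 3.
Complete factorization: f(α) = (α^5 + 3α^2 + 2α + 3).
Factor degrees with multiplicity: 5 = 5.

5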